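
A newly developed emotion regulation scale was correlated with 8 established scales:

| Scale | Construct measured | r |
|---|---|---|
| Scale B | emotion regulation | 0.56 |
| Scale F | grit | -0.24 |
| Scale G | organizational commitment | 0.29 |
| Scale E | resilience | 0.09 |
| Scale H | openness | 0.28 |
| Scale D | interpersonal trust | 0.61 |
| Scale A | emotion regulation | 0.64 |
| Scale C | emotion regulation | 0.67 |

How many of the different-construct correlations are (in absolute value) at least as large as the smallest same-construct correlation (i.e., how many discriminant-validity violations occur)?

Convergent (same construct = emotion regulation): Scale B, Scale A, Scale C.
Smallest convergent = 0.56. Discriminant |r|: 0.24, 0.29, 0.09, 0.28, 0.61; count ≥ 0.56 → 1.

1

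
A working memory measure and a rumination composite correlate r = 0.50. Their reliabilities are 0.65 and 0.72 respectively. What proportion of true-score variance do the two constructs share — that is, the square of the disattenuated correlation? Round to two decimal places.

Disattenuated r = 0.50 / √(0.65 × 0.72) = 0.50 / 0.6841 = 0.7309.
Shared true-score variance = 0.7309² = 0.5342 ≈ 0.53.

0.53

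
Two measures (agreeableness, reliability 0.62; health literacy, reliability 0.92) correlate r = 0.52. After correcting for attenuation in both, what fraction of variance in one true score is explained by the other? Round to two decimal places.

0.47

Disattenuated r = 0.52 / √(0.62 × 0.92) = 0.52 / 0.7552 = 0.6886.
Shared true-score variance = 0.6886² = 0.4742 ≈ 0.47.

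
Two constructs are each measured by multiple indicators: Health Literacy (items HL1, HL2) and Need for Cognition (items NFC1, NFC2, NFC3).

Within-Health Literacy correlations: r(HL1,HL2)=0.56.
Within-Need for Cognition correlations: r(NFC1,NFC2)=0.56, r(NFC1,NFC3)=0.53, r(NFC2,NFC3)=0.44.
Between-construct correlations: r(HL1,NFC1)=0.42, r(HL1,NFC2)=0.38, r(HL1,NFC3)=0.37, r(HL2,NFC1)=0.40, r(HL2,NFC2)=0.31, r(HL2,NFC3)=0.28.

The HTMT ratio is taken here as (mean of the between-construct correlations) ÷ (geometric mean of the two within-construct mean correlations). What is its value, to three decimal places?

Mean heterotrait r = 2.16/6 = 0.3600.
Mean within-HL = 0.56/1 = 0.5600; mean within-NFC = 1.53/3 = 0.5100.
Geometric mean = √(0.5600 × 0.5100) = 0.5344.
HTMT = 0.3600 / 0.5344 = 0.674.

0.674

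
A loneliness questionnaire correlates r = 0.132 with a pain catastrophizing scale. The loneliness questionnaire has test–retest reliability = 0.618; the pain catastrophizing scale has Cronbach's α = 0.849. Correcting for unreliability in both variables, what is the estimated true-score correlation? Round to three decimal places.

0.182

r_true = r_obs / √(r_xx · r_yy) = 0.132 / √(0.618 × 0.849) = 0.132 / √0.524682 = 0.132 / 0.7243 ≈ 0.182.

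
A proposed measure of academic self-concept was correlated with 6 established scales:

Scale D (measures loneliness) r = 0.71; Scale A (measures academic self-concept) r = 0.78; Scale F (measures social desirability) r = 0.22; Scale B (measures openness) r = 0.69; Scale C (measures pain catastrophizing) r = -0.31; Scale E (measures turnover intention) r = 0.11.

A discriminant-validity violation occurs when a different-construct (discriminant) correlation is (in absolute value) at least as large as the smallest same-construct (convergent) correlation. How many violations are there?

0

Convergent (same construct = academic self-concept): Scale A.
Smallest convergent = 0.78. Discriminant |r|: 0.71, 0.22, 0.69, 0.31, 0.11; count ≥ 0.78 → 0.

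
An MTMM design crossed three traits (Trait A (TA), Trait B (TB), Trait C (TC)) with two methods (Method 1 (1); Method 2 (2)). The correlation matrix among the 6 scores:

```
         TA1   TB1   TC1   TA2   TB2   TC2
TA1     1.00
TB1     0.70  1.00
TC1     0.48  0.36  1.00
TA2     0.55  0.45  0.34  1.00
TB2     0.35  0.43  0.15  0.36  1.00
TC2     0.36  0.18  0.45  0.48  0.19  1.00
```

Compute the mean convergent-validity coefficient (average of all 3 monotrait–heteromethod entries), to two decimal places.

0.48

Convergent values: 0.55, 0.43, 0.45; mean = 1.43/3 = 0.48.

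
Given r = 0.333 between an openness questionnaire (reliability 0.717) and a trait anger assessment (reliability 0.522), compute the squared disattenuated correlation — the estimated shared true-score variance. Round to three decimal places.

Disattenuated r = 0.333 / √(0.717 × 0.522) = 0.333 / 0.6118 = 0.5443.
Shared true-score variance = 0.5443² = 0.2963 ≈ 0.296.

0.296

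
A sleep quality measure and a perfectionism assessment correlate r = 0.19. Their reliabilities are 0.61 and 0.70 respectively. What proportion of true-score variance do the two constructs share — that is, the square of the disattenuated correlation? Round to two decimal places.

Disattenuated r = 0.19 / √(0.61 × 0.70) = 0.19 / 0.6535 = 0.2907.
Shared true-score variance = 0.2907² = 0.0845 ≈ 0.08.

0.08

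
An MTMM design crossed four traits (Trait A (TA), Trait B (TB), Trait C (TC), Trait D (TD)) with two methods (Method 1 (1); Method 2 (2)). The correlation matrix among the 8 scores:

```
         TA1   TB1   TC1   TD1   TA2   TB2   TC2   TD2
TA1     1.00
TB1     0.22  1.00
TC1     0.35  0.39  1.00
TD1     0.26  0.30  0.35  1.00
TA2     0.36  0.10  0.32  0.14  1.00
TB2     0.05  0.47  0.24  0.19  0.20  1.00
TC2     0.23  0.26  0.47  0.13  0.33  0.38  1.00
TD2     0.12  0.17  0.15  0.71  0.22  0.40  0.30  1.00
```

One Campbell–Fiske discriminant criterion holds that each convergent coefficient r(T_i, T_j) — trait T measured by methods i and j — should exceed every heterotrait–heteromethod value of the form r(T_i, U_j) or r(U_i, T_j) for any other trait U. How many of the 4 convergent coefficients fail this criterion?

0

Convergent coefficients and their comparison sets:
TA (methods 1·2): 0.36 vs {0.05, 0.10, 0.23, 0.32, 0.12, 0.14} → pass.
TB (methods 1·2): 0.47 vs {0.10, 0.05, 0.26, 0.24, 0.17, 0.19} → pass.
TC (methods 1·2): 0.47 vs {0.32, 0.23, 0.24, 0.26, 0.15, 0.13} → pass.
TD (methods 1·2): 0.71 vs {0.14, 0.12, 0.19, 0.17, 0.13, 0.15} → pass.
0 of 4 fail.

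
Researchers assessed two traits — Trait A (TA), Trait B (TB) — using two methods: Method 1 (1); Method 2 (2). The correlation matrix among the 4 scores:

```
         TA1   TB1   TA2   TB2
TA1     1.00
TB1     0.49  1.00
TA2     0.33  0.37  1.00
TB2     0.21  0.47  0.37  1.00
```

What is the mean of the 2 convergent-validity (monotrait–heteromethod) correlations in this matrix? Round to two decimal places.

0.40

Convergent values: 0.33, 0.47; mean = 0.80/2 = 0.40.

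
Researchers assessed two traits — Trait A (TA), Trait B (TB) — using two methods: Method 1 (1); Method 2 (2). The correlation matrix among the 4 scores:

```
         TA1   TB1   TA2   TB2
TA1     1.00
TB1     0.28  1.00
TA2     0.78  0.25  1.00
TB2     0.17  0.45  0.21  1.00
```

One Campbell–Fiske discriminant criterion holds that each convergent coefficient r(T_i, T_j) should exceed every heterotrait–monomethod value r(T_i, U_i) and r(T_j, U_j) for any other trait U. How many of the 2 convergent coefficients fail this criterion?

0

Each convergent coefficient versus the relevant comparison correlations:
TA (methods 1·2): 0.78 vs {0.28, 0.21} → pass.
TB (methods 1·2): 0.45 vs {0.28, 0.21} → pass.
0 of 2 fail.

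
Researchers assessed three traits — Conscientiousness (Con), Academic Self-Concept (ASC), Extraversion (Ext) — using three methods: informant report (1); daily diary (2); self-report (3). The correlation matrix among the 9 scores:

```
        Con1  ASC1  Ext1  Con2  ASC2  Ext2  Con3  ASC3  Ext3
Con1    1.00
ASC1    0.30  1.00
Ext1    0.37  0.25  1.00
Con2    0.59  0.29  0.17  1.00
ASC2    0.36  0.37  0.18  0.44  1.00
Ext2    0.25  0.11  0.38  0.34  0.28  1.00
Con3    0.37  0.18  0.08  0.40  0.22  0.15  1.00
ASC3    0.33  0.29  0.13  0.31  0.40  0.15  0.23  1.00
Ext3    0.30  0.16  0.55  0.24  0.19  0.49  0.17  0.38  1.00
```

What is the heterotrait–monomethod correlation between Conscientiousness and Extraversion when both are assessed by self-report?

Different traits, same method: r(Con3, Ext3) = 0.17.

0.17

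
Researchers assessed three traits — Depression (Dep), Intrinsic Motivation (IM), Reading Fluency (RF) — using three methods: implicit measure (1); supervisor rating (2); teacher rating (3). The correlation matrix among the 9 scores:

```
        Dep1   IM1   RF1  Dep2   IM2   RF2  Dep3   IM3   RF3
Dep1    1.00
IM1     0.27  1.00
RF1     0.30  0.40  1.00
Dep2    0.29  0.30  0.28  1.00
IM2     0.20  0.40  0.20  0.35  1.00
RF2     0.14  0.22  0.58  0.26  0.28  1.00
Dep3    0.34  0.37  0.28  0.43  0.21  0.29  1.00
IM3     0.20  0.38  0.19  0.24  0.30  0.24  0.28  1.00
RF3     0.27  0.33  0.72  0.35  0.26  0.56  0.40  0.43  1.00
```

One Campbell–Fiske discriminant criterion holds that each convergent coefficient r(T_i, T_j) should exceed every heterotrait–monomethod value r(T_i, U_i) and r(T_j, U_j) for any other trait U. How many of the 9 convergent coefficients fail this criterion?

Checking each validity diagonal entry against its comparison values:
Dep (methods 1·2): 0.29 vs {0.27, 0.35, 0.30, 0.26} → fail.
Dep (methods 1·3): 0.34 vs {0.27, 0.28, 0.30, 0.40} → fail.
Dep (methods 2·3): 0.43 vs {0.35, 0.28, 0.26, 0.40} → pass.
IM (methods 1·2): 0.40 vs {0.27, 0.35, 0.40, 0.28} → fail.
IM (methods 1·3): 0.38 vs {0.27, 0.28, 0.40, 0.43} → fail.
IM (methods 2·3): 0.30 vs {0.35, 0.28, 0.28, 0.43} → fail.
RF (methods 1·2): 0.58 vs {0.30, 0.26, 0.40, 0.28} → pass.
RF (methods 1·3): 0.72 vs {0.30, 0.40, 0.40, 0.43} → pass.
RF (methods 2·3): 0.56 vs {0.26, 0.40, 0.28, 0.43} → pass.
5 of 9 fail.

5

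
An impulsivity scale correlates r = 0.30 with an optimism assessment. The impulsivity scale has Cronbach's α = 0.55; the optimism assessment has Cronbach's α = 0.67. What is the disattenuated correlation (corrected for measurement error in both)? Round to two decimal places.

0.49

r_true = r_obs / √(r_xx · r_yy) = 0.30 / √(0.55 × 0.67) = 0.30 / √0.3685 = 0.30 / 0.6070 ≈ 0.49.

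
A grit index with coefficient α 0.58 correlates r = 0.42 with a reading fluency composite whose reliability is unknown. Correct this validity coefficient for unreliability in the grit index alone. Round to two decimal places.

0.55

Single correction: r_c = r_obs / √r_xx = 0.42 / √0.58 = 0.42 / 0.7616 ≈ 0.55.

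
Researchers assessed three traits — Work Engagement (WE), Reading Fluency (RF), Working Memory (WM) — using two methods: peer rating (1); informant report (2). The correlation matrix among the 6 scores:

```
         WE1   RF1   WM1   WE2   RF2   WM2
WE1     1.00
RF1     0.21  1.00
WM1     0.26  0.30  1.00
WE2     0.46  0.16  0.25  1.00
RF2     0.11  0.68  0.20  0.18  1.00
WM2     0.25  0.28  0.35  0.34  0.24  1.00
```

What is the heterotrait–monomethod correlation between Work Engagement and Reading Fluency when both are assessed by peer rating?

Different traits, same method: r(WE1, RF1) = 0.21.

0.21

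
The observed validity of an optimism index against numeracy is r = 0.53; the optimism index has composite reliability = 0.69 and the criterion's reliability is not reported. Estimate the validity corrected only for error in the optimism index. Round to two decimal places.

Single correction: r_c = r_obs / √r_xx = 0.53 / √0.69 = 0.53 / 0.8307 ≈ 0.64.

0.64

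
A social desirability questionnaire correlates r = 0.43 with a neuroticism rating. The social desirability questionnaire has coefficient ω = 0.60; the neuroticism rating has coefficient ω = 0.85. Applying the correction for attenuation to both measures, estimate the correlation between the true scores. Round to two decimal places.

r_true = r_obs / √(r_xx · r_yy) = 0.43 / √(0.60 × 0.85) = 0.43 / √0.5100 = 0.43 / 0.7141 ≈ 0.60.

0.60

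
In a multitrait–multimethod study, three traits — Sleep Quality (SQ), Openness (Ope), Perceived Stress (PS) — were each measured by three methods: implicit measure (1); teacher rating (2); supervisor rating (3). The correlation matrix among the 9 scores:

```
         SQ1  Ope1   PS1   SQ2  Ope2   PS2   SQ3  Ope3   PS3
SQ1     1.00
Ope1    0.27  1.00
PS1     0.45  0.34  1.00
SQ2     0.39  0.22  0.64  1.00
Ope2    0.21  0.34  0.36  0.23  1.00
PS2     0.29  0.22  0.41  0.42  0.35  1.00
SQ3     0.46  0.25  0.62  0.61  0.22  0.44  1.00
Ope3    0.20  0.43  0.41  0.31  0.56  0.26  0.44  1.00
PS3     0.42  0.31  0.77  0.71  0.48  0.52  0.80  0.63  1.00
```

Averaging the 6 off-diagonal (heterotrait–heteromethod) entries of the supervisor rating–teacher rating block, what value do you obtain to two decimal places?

HTHM values (method 3 × method 2): 0.22, 0.44, 0.31, 0.26, 0.71, 0.48; mean = 2.42/6 = 0.40.

0.40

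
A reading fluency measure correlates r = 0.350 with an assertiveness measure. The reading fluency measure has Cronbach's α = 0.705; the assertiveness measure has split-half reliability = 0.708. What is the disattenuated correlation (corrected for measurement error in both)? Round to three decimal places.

0.495

r_true = r_obs / √(r_xx · r_yy) = 0.350 / √(0.705 × 0.708) = 0.350 / √0.499140 = 0.350 / 0.7065 ≈ 0.495.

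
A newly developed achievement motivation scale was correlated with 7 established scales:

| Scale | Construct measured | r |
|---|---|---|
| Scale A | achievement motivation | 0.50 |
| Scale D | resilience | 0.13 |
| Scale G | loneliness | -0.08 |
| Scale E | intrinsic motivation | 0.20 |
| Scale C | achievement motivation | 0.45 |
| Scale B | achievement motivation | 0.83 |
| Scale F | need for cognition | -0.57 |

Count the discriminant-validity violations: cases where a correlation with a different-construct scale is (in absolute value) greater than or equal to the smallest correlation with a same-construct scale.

Convergent (same construct = achievement motivation): Scale A, Scale C, Scale B.
Smallest convergent = 0.45. Discriminant |r|: 0.13, 0.08, 0.20, 0.57; count ≥ 0.45 → 1.

1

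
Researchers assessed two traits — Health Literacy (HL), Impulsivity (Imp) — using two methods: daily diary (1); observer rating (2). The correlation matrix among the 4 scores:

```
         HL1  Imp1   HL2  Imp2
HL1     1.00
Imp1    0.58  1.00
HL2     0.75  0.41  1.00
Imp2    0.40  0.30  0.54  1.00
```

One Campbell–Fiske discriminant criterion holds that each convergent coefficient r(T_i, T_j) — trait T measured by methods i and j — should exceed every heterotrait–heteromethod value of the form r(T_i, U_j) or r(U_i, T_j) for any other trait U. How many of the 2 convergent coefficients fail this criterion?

1

Checking each validity diagonal entry against its comparison values:
HL (methods 1·2): 0.75 vs {0.40, 0.41} → pass.
Imp (methods 1·2): 0.30 vs {0.41, 0.40} → fail.
1 of 2 fail.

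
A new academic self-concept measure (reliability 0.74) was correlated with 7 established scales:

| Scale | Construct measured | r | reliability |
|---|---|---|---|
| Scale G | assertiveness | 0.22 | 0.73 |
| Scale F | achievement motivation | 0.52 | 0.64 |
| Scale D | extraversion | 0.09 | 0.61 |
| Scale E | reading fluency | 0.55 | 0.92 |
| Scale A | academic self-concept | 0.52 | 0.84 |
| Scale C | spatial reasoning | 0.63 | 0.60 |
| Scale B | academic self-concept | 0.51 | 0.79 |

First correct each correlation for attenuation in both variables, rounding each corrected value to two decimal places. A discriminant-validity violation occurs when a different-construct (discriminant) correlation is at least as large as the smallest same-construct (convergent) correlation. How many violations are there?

Disattenuated r (r / √(r_scale · r_new)):
  Scale G (disc): 0.22 / √(0.73·0.74) = 0.30
  Scale F (disc): 0.52 / √(0.64·0.74) = 0.76
  Scale D (disc): 0.09 / √(0.61·0.74) = 0.13
  Scale E (disc): 0.55 / √(0.92·0.74) = 0.67
  Scale A (conv): 0.52 / √(0.84·0.74) = 0.66
  Scale C (disc): 0.63 / √(0.60·0.74) = 0.95
  Scale B (conv): 0.51 / √(0.79·0.74) = 0.67
Smallest convergent = 0.66. Discriminant values: 0.30, 0.76, 0.13, 0.67, 0.95; count ≥ 0.66 → 3.

3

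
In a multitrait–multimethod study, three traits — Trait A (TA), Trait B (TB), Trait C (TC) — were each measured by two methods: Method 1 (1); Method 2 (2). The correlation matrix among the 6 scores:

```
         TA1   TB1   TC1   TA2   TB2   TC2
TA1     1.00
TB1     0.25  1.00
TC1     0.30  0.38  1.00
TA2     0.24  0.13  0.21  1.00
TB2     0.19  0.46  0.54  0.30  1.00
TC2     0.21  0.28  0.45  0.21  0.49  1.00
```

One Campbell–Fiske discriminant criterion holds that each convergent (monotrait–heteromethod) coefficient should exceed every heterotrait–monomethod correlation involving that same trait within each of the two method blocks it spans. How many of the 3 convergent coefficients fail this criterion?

3

Each convergent coefficient versus the relevant comparison correlations:
TA (methods 1·2): 0.24 vs {0.25, 0.30, 0.30, 0.21} → fail.
TB (methods 1·2): 0.46 vs {0.25, 0.30, 0.38, 0.49} → fail.
TC (methods 1·2): 0.45 vs {0.30, 0.21, 0.38, 0.49} → fail.
3 of 3 fail.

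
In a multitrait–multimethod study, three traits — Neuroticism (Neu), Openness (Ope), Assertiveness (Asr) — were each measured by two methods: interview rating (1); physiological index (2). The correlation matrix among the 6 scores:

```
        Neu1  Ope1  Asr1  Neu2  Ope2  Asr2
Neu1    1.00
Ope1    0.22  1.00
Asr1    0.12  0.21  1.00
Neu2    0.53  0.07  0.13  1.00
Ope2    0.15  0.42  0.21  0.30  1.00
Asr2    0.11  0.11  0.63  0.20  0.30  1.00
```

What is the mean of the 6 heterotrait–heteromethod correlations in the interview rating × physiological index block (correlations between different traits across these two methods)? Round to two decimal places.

0.13

HTHM values (method 1 × method 2): 0.15, 0.11, 0.07, 0.11, 0.13, 0.21; mean = 0.78/6 = 0.13.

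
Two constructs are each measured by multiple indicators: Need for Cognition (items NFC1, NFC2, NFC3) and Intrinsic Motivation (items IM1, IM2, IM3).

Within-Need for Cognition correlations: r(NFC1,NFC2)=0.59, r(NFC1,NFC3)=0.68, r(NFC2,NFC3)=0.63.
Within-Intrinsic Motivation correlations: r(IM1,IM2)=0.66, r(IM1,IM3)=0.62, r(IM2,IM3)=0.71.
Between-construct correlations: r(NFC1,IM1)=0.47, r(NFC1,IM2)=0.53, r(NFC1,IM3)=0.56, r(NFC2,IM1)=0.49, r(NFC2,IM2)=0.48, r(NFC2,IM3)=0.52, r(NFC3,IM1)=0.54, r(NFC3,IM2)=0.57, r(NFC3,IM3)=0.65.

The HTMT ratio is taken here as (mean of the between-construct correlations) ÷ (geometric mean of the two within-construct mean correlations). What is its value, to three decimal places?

Between-construct mean = 4.81/9 = 0.5344.
Mean within-NFC = 1.90/3 = 0.6333; mean within-IM = 1.99/3 = 0.6633.
Geometric mean = √(0.6333 × 0.6633) = 0.6481.
HTMT = 0.5344 / 0.6481 = 0.825.

0.825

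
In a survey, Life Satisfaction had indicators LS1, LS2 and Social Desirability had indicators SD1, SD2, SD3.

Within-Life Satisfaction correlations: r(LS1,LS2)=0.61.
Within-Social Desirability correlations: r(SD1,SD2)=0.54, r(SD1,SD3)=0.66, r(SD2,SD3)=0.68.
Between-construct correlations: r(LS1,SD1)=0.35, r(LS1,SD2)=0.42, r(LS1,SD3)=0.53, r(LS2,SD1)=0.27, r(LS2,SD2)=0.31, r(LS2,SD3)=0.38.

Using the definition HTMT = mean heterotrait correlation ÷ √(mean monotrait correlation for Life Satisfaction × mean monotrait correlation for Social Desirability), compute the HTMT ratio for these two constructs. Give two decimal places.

0.61

Mean between = 2.26/6 = 0.3767.
Mean within-LS = 0.61/1 = 0.6100; mean within-SD = 1.88/3 = 0.6267.
Geometric mean = √(0.6100 × 0.6267) = 0.6183.
HTMT = 0.3767 / 0.6183 = 0.61.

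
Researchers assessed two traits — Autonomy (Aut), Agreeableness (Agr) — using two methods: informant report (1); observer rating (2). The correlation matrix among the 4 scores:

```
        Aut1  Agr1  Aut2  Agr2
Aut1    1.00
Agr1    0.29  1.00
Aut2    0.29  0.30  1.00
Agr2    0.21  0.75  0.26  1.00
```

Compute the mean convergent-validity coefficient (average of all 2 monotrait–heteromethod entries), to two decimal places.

Convergent values: 0.29, 0.75; mean = 1.04/2 = 0.52.

0.52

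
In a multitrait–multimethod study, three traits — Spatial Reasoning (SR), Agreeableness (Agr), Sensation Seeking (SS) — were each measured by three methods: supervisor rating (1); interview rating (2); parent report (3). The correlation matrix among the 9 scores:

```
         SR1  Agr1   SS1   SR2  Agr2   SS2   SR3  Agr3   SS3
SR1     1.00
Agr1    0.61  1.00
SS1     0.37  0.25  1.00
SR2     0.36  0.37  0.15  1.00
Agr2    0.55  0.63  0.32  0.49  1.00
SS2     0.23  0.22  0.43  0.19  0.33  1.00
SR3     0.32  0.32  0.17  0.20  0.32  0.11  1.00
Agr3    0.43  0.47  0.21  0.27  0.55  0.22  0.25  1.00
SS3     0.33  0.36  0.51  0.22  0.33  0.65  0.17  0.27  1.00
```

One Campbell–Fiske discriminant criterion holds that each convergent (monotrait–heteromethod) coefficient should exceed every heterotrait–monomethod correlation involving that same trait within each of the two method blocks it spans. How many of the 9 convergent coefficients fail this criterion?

4

Checking each validity diagonal entry against its comparison values:
SR (methods 1·2): 0.36 vs {0.61, 0.49, 0.37, 0.19} → fail.
SR (methods 1·3): 0.32 vs {0.61, 0.25, 0.37, 0.17} → fail.
SR (methods 2·3): 0.20 vs {0.49, 0.25, 0.19, 0.17} → fail.
Agr (methods 1·2): 0.63 vs {0.61, 0.49, 0.25, 0.33} → pass.
Agr (methods 1·3): 0.47 vs {0.61, 0.25, 0.25, 0.27} → fail.
Agr (methods 2·3): 0.55 vs {0.49, 0.25, 0.33, 0.27} → pass.
SS (methods 1·2): 0.43 vs {0.37, 0.19, 0.25, 0.33} → pass.
SS (methods 1·3): 0.51 vs {0.37, 0.17, 0.25, 0.27} → pass.
SS (methods 2·3): 0.65 vs {0.19, 0.17, 0.33, 0.27} → pass.
4 of 9 fail.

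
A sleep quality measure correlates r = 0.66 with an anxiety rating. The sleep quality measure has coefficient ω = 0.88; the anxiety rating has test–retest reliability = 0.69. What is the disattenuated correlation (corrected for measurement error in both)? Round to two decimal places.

r_true = r_obs / √(r_xx · r_yy) = 0.66 / √(0.88 × 0.69) = 0.66 / √0.6072 = 0.66 / 0.7792 ≈ 0.85.

0.85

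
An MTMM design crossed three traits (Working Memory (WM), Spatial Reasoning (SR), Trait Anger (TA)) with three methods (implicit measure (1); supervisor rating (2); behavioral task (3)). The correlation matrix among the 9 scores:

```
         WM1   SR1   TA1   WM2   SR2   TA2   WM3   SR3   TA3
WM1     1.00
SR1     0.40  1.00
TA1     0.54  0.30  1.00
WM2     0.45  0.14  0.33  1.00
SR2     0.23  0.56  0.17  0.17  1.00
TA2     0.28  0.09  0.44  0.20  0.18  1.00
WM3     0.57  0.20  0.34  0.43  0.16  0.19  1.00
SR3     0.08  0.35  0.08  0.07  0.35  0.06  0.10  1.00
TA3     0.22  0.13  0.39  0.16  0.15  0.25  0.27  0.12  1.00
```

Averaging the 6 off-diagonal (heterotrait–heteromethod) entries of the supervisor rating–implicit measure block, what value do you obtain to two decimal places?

0.21

HTHM values (method 2 × method 1): 0.14, 0.33, 0.23, 0.17, 0.28, 0.09; mean = 1.24/6 = 0.21.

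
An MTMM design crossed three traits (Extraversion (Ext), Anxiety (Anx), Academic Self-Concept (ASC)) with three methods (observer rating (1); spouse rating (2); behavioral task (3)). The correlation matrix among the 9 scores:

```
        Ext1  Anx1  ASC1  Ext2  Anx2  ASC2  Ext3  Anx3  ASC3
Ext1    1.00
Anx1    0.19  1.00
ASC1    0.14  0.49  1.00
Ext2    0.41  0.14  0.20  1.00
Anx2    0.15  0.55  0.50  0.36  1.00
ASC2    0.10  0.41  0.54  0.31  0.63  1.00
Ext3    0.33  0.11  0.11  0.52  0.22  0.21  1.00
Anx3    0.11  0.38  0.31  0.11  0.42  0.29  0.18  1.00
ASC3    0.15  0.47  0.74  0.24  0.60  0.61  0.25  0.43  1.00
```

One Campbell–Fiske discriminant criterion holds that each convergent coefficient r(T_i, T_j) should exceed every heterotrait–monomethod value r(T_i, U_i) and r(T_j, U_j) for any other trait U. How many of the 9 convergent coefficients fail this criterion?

5

Convergent coefficients and their comparison sets:
Ext (methods 1·2): 0.41 vs {0.19, 0.36, 0.14, 0.31} → pass.
Ext (methods 1·3): 0.33 vs {0.19, 0.18, 0.14, 0.25} → pass.
Ext (methods 2·3): 0.52 vs {0.36, 0.18, 0.31, 0.25} → pass.
Anx (methods 1·2): 0.55 vs {0.19, 0.36, 0.49, 0.63} → fail.
Anx (methods 1·3): 0.38 vs {0.19, 0.18, 0.49, 0.43} → fail.
Anx (methods 2·3): 0.42 vs {0.36, 0.18, 0.63, 0.43} → fail.
ASC (methods 1·2): 0.54 vs {0.14, 0.31, 0.49, 0.63} → fail.
ASC (methods 1·3): 0.74 vs {0.14, 0.25, 0.49, 0.43} → pass.
ASC (methods 2·3): 0.61 vs {0.31, 0.25, 0.63, 0.43} → fail.
5 of 9 fail.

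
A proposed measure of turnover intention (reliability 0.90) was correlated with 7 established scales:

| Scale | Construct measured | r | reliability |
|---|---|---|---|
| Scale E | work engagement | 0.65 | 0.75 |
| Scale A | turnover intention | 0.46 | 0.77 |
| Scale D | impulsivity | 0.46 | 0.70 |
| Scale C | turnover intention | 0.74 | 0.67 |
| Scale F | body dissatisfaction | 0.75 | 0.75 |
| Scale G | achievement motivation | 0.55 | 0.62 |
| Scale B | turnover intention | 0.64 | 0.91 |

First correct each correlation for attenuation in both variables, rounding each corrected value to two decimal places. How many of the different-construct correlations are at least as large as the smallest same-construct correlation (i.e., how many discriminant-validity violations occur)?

4

Disattenuated r (r / √(r_scale · r_new)):
  Scale E (disc): 0.65 / √(0.75·0.90) = 0.79
  Scale A (conv): 0.46 / √(0.77·0.90) = 0.55
  Scale D (disc): 0.46 / √(0.70·0.90) = 0.58
  Scale C (conv): 0.74 / √(0.67·0.90) = 0.95
  Scale F (disc): 0.75 / √(0.75·0.90) = 0.91
  Scale G (disc): 0.55 / √(0.62·0.90) = 0.74
  Scale B (conv): 0.64 / √(0.91·0.90) = 0.71
Smallest convergent = 0.55. Discriminant values: 0.79, 0.58, 0.91, 0.74; count ≥ 0.55 → 4.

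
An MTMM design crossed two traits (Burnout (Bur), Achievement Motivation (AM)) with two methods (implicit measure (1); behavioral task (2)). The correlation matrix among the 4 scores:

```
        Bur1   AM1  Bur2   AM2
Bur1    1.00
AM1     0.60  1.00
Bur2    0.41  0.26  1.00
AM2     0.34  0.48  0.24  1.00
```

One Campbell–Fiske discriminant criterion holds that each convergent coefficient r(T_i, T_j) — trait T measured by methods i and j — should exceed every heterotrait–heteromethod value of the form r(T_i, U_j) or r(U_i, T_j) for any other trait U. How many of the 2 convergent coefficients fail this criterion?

0

Convergent coefficients and their comparison sets:
Bur (methods 1·2): 0.41 vs {0.34, 0.26} → pass.
AM (methods 1·2): 0.48 vs {0.26, 0.34} → pass.
0 of 2 fail.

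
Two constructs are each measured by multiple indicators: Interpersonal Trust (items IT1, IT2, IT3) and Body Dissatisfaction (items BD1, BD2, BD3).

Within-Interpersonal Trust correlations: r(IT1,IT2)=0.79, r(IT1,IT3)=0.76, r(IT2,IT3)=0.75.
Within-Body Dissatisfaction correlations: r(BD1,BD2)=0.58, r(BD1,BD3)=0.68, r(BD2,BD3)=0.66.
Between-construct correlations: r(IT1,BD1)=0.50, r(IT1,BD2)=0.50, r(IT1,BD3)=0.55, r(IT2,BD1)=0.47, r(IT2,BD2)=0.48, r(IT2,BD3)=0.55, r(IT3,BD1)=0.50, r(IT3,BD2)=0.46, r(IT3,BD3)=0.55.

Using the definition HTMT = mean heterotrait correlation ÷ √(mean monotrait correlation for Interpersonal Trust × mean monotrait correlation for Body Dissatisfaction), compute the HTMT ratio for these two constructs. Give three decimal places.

0.723

Mean heterotrait r = 4.56/9 = 0.5067.
Mean within-IT = 2.30/3 = 0.7667; mean within-BD = 1.92/3 = 0.6400.
Geometric mean = √(0.7667 × 0.6400) = 0.7005.
HTMT = 0.5067 / 0.7005 = 0.723.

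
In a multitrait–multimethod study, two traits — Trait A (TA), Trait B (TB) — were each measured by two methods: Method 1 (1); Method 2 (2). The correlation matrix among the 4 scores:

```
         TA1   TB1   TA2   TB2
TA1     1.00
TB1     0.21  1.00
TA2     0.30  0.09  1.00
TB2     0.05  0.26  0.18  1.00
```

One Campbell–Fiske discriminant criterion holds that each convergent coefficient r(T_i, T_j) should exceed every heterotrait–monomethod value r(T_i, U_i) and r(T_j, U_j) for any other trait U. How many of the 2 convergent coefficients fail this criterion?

0

Convergent coefficients and their comparison sets:
TA (methods 1·2): 0.30 vs {0.21, 0.18} → pass.
TB (methods 1·2): 0.26 vs {0.21, 0.18} → pass.
0 of 2 fail.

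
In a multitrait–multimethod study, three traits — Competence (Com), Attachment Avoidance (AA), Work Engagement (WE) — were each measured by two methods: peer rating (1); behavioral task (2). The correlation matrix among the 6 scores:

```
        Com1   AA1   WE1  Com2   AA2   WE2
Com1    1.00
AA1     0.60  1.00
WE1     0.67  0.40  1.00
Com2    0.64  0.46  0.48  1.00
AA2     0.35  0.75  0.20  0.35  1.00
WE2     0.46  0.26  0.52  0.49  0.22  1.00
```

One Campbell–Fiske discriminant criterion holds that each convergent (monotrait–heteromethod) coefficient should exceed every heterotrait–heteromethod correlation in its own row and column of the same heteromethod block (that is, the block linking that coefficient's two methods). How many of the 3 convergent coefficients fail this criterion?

Checking each validity diagonal entry against its comparison values:
Com (methods 1·2): 0.64 vs {0.35, 0.46, 0.46, 0.48} → pass.
AA (methods 1·2): 0.75 vs {0.46, 0.35, 0.26, 0.20} → pass.
WE (methods 1·2): 0.52 vs {0.48, 0.46, 0.20, 0.26} → pass.
0 of 3 fail.

0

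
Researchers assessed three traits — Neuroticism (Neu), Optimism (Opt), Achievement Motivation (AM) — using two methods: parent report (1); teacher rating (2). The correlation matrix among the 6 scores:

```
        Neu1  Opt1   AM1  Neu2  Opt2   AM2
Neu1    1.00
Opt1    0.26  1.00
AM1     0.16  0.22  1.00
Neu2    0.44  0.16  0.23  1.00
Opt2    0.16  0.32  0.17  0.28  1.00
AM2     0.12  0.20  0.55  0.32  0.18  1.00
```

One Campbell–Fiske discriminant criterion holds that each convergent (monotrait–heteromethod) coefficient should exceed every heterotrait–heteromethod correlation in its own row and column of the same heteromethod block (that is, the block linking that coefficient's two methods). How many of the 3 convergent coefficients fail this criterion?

0

Convergent coefficients and their comparison sets:
Neu (methods 1·2): 0.44 vs {0.16, 0.16, 0.12, 0.23} → pass.
Opt (methods 1·2): 0.32 vs {0.16, 0.16, 0.20, 0.17} → pass.
AM (methods 1·2): 0.55 vs {0.23, 0.12, 0.17, 0.20} → pass.
0 of 3 fail.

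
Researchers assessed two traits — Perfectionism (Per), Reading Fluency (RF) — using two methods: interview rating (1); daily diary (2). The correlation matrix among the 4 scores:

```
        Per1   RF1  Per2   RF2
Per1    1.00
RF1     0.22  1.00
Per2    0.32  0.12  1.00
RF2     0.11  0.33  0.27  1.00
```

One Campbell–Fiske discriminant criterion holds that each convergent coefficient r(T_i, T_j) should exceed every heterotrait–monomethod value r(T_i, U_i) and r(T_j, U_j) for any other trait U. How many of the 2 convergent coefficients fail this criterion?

0

Convergent coefficients and their comparison sets:
Per (methods 1·2): 0.32 vs {0.22, 0.27} → pass.
RF (methods 1·2): 0.33 vs {0.22, 0.27} → pass.
0 of 2 fail.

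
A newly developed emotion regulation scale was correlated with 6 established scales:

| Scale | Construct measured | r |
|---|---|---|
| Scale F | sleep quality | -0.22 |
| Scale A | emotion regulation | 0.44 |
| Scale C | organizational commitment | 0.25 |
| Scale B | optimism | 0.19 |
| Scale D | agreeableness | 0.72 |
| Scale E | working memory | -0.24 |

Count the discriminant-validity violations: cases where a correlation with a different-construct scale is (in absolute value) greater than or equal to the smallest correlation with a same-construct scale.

Convergent (same construct = emotion regulation): Scale A.
Smallest convergent = 0.44. Discriminant |r|: 0.22, 0.25, 0.19, 0.72, 0.24; count ≥ 0.44 → 1.

1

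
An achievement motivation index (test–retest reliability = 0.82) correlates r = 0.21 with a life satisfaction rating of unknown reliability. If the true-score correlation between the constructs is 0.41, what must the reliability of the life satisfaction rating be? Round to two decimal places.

r_true = r_obs / √(r_xx · r_yy) ⇒ 0.41 = 0.21 / √(0.82 · r_yy).
√(0.82 · r_yy) = 0.21 / 0.41 = 0.5122; 0.82 · r_yy = 0.2623; r_yy = 0.2623 / 0.82 ≈ 0.32.

0.32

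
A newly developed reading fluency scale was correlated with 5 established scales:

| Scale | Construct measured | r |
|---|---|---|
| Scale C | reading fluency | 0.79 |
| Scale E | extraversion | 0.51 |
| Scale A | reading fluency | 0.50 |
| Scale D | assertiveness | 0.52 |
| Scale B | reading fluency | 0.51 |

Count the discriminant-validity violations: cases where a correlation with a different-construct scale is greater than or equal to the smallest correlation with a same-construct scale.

2

Convergent (same construct = reading fluency): Scale C, Scale A, Scale B.
Smallest convergent = 0.50. Discriminant values: 0.51, 0.52; count ≥ 0.50 → 2.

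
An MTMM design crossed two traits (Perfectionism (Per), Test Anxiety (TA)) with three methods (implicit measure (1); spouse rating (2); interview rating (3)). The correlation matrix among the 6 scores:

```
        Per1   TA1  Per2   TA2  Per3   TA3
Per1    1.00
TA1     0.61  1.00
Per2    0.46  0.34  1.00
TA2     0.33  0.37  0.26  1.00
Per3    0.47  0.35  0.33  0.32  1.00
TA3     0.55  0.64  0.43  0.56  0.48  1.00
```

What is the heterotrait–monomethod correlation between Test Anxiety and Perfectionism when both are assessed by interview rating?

Different traits, same method: r(TA3, Per3) = 0.48.

0.48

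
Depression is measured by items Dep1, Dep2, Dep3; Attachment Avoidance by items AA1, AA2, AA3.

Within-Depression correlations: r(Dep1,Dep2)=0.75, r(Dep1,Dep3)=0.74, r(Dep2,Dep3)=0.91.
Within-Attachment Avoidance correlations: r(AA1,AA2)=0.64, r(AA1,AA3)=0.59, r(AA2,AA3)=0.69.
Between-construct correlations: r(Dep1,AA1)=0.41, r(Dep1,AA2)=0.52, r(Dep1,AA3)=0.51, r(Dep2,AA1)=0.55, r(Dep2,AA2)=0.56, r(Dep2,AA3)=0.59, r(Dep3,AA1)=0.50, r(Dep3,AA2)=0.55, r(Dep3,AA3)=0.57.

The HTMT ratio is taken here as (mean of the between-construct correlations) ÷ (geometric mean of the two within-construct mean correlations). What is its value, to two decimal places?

0.74

Mean between = 4.76/9 = 0.5289.
Mean within-Dep = 2.40/3 = 0.8000; mean within-AA = 1.92/3 = 0.6400.
Geometric mean = √(0.8000 × 0.6400) = 0.7155.
HTMT = 0.5289 / 0.7155 = 0.74.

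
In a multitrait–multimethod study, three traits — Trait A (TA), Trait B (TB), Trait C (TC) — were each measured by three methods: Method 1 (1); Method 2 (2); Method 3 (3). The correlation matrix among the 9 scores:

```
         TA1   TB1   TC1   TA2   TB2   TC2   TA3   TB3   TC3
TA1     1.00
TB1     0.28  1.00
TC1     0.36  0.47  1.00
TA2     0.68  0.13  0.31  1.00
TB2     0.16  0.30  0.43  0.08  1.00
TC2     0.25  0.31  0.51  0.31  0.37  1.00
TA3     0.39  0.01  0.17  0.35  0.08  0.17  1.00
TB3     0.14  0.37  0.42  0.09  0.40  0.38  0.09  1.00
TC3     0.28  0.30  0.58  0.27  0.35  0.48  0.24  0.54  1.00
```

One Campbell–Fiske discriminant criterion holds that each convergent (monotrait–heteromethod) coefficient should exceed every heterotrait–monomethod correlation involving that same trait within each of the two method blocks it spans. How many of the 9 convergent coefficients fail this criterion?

Convergent coefficients and their comparison sets:
TA (methods 1·2): 0.68 vs {0.28, 0.08, 0.36, 0.31} → pass.
TA (methods 1·3): 0.39 vs {0.28, 0.09, 0.36, 0.24} → pass.
TA (methods 2·3): 0.35 vs {0.08, 0.09, 0.31, 0.24} → pass.
TB (methods 1·2): 0.30 vs {0.28, 0.08, 0.47, 0.37} → fail.
TB (methods 1·3): 0.37 vs {0.28, 0.09, 0.47, 0.54} → fail.
TB (methods 2·3): 0.40 vs {0.08, 0.09, 0.37, 0.54} → fail.
TC (methods 1·2): 0.51 vs {0.36, 0.31, 0.47, 0.37} → pass.
TC (methods 1·3): 0.58 vs {0.36, 0.24, 0.47, 0.54} → pass.
TC (methods 2·3): 0.48 vs {0.31, 0.24, 0.37, 0.54} → fail.
4 of 9 fail.

4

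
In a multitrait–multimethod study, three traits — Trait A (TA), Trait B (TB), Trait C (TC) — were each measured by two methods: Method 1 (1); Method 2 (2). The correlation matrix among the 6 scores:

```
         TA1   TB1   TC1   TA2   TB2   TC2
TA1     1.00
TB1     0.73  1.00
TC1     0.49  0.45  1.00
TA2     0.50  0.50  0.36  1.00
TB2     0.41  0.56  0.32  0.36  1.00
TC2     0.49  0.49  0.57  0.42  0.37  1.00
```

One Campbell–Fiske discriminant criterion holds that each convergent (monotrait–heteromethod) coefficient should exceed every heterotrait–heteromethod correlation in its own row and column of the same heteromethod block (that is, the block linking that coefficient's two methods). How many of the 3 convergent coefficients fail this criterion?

1

Convergent coefficients and their comparison sets:
TA (methods 1·2): 0.50 vs {0.41, 0.50, 0.49, 0.36} → fail.
TB (methods 1·2): 0.56 vs {0.50, 0.41, 0.49, 0.32} → pass.
TC (methods 1·2): 0.57 vs {0.36, 0.49, 0.32, 0.49} → pass.
1 of 3 fail.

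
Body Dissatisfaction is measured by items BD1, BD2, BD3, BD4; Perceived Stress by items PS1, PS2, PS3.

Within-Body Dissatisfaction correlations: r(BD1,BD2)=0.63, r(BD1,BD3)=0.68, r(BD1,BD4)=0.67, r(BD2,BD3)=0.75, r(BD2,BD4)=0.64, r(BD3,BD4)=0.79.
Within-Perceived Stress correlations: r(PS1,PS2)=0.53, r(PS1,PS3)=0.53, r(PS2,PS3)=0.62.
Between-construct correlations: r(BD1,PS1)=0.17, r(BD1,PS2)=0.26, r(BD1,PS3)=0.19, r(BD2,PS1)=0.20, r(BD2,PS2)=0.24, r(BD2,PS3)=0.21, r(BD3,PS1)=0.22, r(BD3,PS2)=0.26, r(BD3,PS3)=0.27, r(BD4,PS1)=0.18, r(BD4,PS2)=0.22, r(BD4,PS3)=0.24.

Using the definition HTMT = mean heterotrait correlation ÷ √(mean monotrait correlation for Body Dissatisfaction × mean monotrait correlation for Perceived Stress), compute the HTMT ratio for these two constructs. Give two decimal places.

0.36

Between-construct mean = 2.66/12 = 0.2217.
Mean within-BD = 4.16/6 = 0.6933; mean within-PS = 1.68/3 = 0.5600.
Geometric mean = √(0.6933 × 0.5600) = 0.6231.
HTMT = 0.2217 / 0.6231 = 0.36.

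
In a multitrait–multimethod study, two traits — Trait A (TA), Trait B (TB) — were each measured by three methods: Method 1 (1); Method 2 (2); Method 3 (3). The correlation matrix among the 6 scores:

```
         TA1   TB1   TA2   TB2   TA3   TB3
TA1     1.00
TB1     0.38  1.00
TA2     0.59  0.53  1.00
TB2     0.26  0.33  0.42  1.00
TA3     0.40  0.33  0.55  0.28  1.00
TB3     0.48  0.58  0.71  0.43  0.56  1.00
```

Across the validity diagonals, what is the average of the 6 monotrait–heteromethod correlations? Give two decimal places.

Convergent values: 0.59, 0.40, 0.55, 0.33, 0.58, 0.43; mean = 2.88/6 = 0.48.

0.48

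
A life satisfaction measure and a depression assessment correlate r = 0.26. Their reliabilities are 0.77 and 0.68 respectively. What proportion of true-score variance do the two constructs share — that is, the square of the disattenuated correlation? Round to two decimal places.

0.13

Disattenuated r = 0.26 / √(0.77 × 0.68) = 0.26 / 0.7236 = 0.3593.
Shared true-score variance = 0.3593² = 0.1291 ≈ 0.13.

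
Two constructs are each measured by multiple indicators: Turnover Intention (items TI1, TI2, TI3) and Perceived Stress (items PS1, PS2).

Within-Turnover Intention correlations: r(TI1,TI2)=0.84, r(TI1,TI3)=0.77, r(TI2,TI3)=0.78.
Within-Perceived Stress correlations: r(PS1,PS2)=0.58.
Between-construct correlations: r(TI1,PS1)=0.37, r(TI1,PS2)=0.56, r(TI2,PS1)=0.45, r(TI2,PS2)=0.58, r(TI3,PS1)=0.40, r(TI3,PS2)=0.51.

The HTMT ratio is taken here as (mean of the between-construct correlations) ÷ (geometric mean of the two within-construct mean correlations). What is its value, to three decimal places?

0.704

Mean heterotrait r = 2.87/6 = 0.4783.
Mean within-TI = 2.39/3 = 0.7967; mean within-PS = 0.58/1 = 0.5800.
Geometric mean = √(0.7967 × 0.5800) = 0.6798.
HTMT = 0.4783 / 0.6798 = 0.704.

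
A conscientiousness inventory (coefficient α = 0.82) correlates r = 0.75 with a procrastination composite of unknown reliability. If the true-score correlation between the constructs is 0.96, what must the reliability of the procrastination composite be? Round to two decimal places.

r_true = r_obs / √(r_xx · r_yy) ⇒ 0.96 = 0.75 / √(0.82 · r_yy).
√(0.82 · r_yy) = 0.75 / 0.96 = 0.7813; 0.82 · r_yy = 0.6104; r_yy = 0.6104 / 0.82 ≈ 0.74.

0.74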